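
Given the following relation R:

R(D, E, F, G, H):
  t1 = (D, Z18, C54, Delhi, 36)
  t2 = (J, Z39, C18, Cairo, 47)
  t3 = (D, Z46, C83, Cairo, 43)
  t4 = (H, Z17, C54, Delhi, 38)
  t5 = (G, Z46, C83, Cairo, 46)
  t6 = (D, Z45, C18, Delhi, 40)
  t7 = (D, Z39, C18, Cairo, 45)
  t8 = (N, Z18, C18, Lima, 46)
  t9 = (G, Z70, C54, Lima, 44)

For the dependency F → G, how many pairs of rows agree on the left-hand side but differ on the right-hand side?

7

F=C54: violating pairs (1,9), (4,9) — 2 pairs.
F=C18: violating pairs (2,6), (2,8), (6,7), (6,8), (7,8) — 5 pairs.
F=C83: all 2 rows agree on G — 0 pairs.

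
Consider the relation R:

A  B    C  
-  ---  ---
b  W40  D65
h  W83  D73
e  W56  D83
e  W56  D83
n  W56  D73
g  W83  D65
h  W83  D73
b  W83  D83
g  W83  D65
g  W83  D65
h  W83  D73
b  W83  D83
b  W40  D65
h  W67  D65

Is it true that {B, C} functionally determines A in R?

Yes

(B=W40, C=D65): 2 rows → A = b, b ✓
(B=W83, C=D73): 3 rows → A = h, h, h ✓
(B=W56, C=D83): 2 rows → A = e, e ✓
(B=W56, C=D73): 1 row → A = n ✓
(B=W83, C=D65): 3 rows → A = g, g, g ✓
(B=W83, C=D83): 2 rows → A = b, b ✓
(B=W67, C=D65): 1 row → A = h ✓
Every {B, C} value is associated with a single A value, so {B, C} -> A holds.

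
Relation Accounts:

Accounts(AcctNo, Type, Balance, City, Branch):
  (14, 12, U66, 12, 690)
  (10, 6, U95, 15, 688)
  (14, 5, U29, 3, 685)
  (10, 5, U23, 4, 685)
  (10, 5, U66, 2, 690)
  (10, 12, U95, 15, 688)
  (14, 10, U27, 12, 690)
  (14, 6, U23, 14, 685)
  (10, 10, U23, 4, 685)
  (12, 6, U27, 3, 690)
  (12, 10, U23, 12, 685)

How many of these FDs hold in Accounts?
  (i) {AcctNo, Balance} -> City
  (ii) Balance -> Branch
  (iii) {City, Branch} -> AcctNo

3

(i) {AcctNo, Balance} -> City: every LHS value maps to a single RHS value — holds.
(ii) Balance -> Branch: every LHS value maps to a single RHS value — holds.
(iii) {City, Branch} -> AcctNo: every LHS value maps to a single RHS value — holds.
3 of the 3 dependencies hold.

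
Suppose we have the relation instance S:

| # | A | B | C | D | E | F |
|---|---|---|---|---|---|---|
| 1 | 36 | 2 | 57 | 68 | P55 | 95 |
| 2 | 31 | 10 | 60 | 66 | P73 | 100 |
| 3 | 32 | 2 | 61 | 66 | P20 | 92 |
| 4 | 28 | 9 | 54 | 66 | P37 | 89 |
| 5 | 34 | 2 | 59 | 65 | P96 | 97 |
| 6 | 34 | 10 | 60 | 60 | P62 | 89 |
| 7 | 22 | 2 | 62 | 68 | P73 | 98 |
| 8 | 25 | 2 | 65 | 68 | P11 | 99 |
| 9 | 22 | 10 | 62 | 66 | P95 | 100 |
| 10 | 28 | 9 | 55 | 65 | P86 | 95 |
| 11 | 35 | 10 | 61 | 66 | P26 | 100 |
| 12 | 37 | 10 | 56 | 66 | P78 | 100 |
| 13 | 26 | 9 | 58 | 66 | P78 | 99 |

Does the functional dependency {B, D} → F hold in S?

(B=2, D=68): rows 1, 7, 8 → F takes values {95, 98, 99} — violation
(B=10, D=66): rows 2, 9, 11, 12 → F = 100, 100, 100, 100 ✓
(B=2, D=66): row 3 → F = 92 ✓
(B=9, D=66): rows 4, 13 → F takes values {89, 99} — violation
(B=2, D=65): row 5 → F = 97 ✓
(B=10, D=60): row 6 → F = 89 ✓
(B=9, D=65): row 10 → F = 95 ✓
Two rows agree on {B, D} but differ on F, so {B, D} → F does not hold.

No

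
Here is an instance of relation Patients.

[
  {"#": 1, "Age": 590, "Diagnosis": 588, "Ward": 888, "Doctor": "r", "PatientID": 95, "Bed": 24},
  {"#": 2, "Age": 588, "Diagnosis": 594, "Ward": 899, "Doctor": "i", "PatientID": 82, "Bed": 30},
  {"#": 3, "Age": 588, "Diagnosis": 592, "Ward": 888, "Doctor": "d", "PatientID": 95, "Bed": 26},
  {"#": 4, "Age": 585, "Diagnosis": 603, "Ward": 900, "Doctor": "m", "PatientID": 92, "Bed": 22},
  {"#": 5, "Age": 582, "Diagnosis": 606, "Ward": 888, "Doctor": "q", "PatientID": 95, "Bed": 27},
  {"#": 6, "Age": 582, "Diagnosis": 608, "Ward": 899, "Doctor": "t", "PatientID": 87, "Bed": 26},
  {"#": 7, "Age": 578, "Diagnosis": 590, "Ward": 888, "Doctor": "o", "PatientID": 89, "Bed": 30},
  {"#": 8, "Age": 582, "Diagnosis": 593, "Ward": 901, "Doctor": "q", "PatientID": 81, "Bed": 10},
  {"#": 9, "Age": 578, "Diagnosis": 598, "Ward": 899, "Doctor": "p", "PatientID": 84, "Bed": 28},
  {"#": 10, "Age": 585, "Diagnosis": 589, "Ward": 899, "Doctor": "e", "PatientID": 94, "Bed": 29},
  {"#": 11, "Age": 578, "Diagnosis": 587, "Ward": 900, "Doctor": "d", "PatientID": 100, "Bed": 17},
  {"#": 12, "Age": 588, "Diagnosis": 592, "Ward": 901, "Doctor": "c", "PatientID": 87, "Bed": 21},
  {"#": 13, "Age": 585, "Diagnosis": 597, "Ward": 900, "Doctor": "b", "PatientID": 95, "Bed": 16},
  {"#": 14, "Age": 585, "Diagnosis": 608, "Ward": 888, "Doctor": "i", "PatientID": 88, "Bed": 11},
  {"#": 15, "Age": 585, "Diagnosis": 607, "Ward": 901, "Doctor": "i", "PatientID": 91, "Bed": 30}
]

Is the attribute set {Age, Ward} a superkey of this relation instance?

Rows 4 and 13 have the same {Age, Ward} value (Age=585, Ward=900) but are distinct tuples, so {Age, Ward} does not determine every attribute — not a superkey.

No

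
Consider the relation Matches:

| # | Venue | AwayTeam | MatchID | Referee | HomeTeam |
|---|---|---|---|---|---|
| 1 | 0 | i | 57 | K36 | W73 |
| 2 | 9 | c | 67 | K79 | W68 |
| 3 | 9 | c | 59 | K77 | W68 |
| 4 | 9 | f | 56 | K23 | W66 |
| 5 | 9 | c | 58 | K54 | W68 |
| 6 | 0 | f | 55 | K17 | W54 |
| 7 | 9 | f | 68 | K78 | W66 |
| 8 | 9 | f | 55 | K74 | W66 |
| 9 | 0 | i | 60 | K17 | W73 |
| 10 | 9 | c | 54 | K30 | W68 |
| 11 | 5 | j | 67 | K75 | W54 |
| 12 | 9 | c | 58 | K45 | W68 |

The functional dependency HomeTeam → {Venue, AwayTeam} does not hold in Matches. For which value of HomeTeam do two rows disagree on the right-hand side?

HomeTeam=W73: rows 1, 9 → {Venue,AwayTeam} = (0, i), (0, i) ✓
HomeTeam=W68: rows 2, 3, 5, 10, 12 → {Venue,AwayTeam} = (9, c), (9, c), (9, c), (9, c), (9, c) ✓
HomeTeam=W66: rows 4, 7, 8 → {Venue,AwayTeam} = (9, f), (9, f), (9, f) ✓
HomeTeam=W54: rows 6, 11 → {Venue,AwayTeam} takes values {(0, f), (5, j)} — violation
The only HomeTeam value with inconsistent RHS is HomeTeam=W54.

W54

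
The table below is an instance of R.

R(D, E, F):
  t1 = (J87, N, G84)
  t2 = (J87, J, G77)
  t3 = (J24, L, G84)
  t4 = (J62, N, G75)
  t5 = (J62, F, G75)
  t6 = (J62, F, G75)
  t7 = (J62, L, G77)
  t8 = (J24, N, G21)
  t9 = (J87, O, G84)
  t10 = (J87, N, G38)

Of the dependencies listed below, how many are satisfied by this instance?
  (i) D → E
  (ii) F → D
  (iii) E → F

(i) D → E: D=J87: rows 1, 2, 9, 10 → E takes values {N, J, O} — violation; D=J24: rows 3, 8 → E takes values {L, N} — violation; D=J62: rows 4, 5, 6, 7 → E takes values {N, F, L} — violation — fails.
(ii) F → D: F=G84: rows 1, 3, 9 → D takes values {J87, J24} — violation; F=G77: rows 2, 7 → D takes values {J87, J62} — violation — fails.
(iii) E → F: E=N: rows 1, 4, 8, 10 → F takes values {G84, G75, G21, G38} — violation; E=L: rows 3, 7 → F takes values {G84, G77} — violation — fails.
None of the 3 dependencies hold.

0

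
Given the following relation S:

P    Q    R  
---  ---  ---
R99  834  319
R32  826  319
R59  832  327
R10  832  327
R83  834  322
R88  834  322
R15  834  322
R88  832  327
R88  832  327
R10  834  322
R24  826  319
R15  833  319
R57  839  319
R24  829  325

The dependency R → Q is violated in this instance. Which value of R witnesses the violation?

R=319: 5 rows → Q takes values {834, 826, 833, 839} — violation
R=327: 4 rows → Q = 832, 832, 832, 832 ✓
R=322: 4 rows → Q = 834, 834, 834, 834 ✓
R=325: 1 row → Q = 829 ✓
The only R value with inconsistent Q is R=319.

319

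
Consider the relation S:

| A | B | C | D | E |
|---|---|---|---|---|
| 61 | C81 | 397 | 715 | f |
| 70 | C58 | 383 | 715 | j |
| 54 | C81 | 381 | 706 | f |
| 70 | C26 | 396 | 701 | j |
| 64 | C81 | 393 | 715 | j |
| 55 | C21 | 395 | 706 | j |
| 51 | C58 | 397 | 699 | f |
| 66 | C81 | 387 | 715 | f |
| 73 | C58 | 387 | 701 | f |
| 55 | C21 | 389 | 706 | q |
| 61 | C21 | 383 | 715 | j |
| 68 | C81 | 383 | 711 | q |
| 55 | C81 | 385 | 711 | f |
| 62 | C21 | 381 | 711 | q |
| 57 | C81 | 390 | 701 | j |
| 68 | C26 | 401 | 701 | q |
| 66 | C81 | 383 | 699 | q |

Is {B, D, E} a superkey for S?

Two distinct rows share (B=C81, D=715, E=f), so {B, D, E} does not determine every attribute — not a superkey.

No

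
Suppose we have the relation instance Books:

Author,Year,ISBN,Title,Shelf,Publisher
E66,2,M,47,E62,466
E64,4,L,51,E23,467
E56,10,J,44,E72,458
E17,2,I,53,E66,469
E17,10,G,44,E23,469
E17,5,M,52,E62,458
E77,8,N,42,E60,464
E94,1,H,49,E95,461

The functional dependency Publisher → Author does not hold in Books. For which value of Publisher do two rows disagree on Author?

458

Publisher=466: 1 row → Author = E66 ✓
Publisher=467: 1 row → Author = E64 ✓
Publisher=458: 2 rows → Author takes values {E56, E17} — violation
Publisher=469: 2 rows → Author = E17, E17 ✓
Publisher=464: 1 row → Author = E77 ✓
Publisher=461: 1 row → Author = E94 ✓
The only Publisher value with inconsistent Author is Publisher=458.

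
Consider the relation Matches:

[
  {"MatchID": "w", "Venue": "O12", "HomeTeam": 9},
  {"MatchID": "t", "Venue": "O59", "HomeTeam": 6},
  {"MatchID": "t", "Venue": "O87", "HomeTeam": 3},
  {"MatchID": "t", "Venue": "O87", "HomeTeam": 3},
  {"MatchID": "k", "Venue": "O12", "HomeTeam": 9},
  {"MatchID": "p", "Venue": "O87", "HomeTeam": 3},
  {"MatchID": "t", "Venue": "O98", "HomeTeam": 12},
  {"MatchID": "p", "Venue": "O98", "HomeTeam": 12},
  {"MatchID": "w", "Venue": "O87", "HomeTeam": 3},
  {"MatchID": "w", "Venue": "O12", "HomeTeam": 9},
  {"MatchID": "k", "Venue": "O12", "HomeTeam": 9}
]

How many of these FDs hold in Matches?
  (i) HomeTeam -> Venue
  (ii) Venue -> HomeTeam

2

(i) HomeTeam -> Venue: every LHS value maps to a single RHS value — holds.
(ii) Venue -> HomeTeam: every LHS value maps to a single RHS value — holds.
2 of the 2 dependencies hold.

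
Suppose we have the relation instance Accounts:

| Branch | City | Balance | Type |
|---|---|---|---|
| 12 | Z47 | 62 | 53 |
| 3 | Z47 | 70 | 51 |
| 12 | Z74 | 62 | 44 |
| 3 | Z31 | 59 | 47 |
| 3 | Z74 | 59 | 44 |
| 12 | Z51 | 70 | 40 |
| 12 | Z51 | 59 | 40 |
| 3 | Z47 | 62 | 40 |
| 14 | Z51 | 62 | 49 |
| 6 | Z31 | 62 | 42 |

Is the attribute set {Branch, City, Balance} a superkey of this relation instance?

All 10 rows have distinct {Branch, City, Balance} values, so {Branch, City, Balance} → (all attributes) holds and {Branch, City, Balance} is a superkey.

Yes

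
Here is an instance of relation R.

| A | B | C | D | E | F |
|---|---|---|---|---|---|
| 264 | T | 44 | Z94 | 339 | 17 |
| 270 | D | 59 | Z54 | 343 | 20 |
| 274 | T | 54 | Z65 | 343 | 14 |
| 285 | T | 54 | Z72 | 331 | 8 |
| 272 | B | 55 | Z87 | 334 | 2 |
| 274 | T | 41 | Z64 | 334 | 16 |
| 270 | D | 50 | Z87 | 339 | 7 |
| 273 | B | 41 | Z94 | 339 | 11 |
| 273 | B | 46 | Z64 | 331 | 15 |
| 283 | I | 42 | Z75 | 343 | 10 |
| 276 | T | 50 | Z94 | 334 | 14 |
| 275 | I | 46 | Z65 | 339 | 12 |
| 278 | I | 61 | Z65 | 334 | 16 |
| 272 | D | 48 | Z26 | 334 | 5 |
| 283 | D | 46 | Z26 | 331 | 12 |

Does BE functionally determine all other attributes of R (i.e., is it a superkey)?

Two distinct rows share (B=T, E=334), so BE does not determine every attribute — not a superkey.

No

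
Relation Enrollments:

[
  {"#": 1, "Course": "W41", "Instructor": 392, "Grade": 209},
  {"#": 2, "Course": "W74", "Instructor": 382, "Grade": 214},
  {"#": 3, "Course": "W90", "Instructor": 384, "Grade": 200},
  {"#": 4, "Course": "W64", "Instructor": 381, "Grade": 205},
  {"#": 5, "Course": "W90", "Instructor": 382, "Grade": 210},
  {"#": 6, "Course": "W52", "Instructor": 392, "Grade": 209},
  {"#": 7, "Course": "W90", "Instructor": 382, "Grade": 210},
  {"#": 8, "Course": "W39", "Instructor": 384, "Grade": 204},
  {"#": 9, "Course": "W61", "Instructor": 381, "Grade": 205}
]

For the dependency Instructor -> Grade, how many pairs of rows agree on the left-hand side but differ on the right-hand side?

3

Instructor=392: all 2 rows agree on Grade — 0 pairs.
Instructor=382: violating pairs (2,5), (2,7) — 2 pairs.
Instructor=384: violating pairs (3,8) — 1 pair.
Instructor=381: all 2 rows agree on Grade — 0 pairs.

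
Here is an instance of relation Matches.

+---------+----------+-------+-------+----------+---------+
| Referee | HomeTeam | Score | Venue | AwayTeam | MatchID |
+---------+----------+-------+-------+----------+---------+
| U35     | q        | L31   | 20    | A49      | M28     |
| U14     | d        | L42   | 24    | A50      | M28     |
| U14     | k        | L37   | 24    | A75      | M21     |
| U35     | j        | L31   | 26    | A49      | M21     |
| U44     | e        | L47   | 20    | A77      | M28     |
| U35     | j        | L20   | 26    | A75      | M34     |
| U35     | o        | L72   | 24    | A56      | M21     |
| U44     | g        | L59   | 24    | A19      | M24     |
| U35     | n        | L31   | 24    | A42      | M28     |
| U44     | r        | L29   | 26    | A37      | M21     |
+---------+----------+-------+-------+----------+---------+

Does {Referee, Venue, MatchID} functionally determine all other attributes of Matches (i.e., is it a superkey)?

All 10 rows have distinct {Referee, Venue, MatchID} values, so {Referee, Venue, MatchID} → (all attributes) holds and {Referee, Venue, MatchID} is a superkey.

Yes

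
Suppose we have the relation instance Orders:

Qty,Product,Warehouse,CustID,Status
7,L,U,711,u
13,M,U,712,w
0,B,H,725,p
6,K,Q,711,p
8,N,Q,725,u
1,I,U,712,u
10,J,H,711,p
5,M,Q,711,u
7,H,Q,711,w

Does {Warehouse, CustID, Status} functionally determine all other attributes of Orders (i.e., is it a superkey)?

All 9 rows have distinct {Warehouse, CustID, Status} values, so {Warehouse, CustID, Status} → (all attributes) holds and {Warehouse, CustID, Status} is a superkey.

Yes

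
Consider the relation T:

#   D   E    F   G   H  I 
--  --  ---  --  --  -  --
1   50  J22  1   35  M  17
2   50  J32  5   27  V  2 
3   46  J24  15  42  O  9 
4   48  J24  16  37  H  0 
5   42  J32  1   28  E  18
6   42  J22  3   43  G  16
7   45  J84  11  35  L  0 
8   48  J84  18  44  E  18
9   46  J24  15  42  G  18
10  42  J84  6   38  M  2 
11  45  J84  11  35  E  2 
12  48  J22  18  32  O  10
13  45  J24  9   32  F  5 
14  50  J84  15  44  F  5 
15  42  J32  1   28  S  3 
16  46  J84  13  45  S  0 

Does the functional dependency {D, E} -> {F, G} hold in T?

(D=50, E=J22): row 1 → {F,G} = (1, 35) ✓
(D=50, E=J32): row 2 → {F,G} = (5, 27) ✓
(D=46, E=J24): rows 3, 9 → {F,G} = (15, 42), (15, 42) ✓
(D=48, E=J24): row 4 → {F,G} = (16, 37) ✓
(D=42, E=J32): rows 5, 15 → {F,G} = (1, 28), (1, 28) ✓
(D=42, E=J22): row 6 → {F,G} = (3, 43) ✓
(D=45, E=J84): rows 7, 11 → {F,G} = (11, 35), (11, 35) ✓
(D=48, E=J84): row 8 → {F,G} = (18, 44) ✓
(D=42, E=J84): row 10 → {F,G} = (6, 38) ✓
(D=48, E=J22): row 12 → {F,G} = (18, 32) ✓
(D=45, E=J24): row 13 → {F,G} = (9, 32) ✓
(D=50, E=J84): row 14 → {F,G} = (15, 44) ✓
(D=46, E=J84): row 16 → {F,G} = (13, 45) ✓
Every {D, E} value is associated with a single {F, G} value, so {D, E} -> {F, G} holds.

Yes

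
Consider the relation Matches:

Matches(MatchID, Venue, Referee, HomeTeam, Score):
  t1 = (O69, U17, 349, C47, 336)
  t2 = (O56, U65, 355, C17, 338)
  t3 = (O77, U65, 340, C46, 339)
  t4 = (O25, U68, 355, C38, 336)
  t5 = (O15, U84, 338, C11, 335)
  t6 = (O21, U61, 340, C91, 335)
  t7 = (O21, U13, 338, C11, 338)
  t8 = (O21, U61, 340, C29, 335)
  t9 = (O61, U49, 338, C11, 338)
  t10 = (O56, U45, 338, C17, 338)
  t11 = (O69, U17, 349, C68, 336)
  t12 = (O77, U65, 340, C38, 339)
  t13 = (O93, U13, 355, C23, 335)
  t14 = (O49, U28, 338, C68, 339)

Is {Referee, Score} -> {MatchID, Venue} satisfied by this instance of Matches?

(Referee=349, Score=336): rows 1, 11 → {MatchID,Venue} = (O69, U17), (O69, U17) ✓
(Referee=355, Score=338): row 2 → {MatchID,Venue} = (O56, U65) ✓
(Referee=340, Score=339): rows 3, 12 → {MatchID,Venue} = (O77, U65), (O77, U65) ✓
(Referee=355, Score=336): row 4 → {MatchID,Venue} = (O25, U68) ✓
(Referee=338, Score=335): row 5 → {MatchID,Venue} = (O15, U84) ✓
(Referee=340, Score=335): rows 6, 8 → {MatchID,Venue} = (O21, U61), (O21, U61) ✓
(Referee=338, Score=338): rows 7, 9, 10 → {MatchID,Venue} takes values {(O21, U13), (O61, U49), (O56, U45)} — violation
(Referee=355, Score=335): row 13 → {MatchID,Venue} = (O93, U13) ✓
(Referee=338, Score=339): row 14 → {MatchID,Venue} = (O49, U28) ✓
Two rows agree on {Referee, Score} but differ on {MatchID, Venue}, so {Referee, Score} -> {MatchID, Venue} does not hold.

No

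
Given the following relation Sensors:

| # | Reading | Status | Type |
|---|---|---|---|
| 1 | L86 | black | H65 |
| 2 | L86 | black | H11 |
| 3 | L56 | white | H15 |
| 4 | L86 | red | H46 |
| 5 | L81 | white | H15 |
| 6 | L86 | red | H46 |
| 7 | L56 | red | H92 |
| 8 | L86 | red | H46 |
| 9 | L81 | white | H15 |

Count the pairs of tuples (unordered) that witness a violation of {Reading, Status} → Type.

(Reading=L86, Status=black): violating pairs (1,2) — 1 pair.
(Reading=L86, Status=red): all 3 rows agree on Type — 0 pairs.
(Reading=L81, Status=white): all 2 rows agree on Type — 0 pairs.

1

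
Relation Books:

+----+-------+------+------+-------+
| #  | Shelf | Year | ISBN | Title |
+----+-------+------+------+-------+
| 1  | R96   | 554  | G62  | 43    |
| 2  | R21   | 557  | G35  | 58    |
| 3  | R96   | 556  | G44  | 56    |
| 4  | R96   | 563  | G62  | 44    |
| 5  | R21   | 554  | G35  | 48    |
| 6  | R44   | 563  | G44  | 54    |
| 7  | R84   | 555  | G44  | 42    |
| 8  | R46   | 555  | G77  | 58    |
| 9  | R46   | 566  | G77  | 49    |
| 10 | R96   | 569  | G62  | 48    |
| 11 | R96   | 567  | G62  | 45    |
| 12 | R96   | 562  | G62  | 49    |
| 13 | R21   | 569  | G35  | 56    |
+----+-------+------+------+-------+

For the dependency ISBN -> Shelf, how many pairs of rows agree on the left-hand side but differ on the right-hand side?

ISBN=G62: all 5 rows agree on Shelf — 0 pairs.
ISBN=G35: all 3 rows agree on Shelf — 0 pairs.
ISBN=G44: violating pairs (3,6), (3,7), (6,7) — 3 pairs.
ISBN=G77: all 2 rows agree on Shelf — 0 pairs.

3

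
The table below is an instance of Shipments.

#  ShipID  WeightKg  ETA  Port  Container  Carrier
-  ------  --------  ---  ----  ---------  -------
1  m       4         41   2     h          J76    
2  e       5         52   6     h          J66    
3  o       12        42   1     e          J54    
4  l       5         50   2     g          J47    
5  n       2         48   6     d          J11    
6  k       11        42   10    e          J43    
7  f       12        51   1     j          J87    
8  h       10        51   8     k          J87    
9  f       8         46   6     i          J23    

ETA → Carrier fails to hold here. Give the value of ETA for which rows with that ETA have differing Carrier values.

42

ETA=41: row 1 → Carrier = J76 ✓
ETA=52: row 2 → Carrier = J66 ✓
ETA=42: rows 3, 6 → Carrier takes values {J54, J43} — violation
ETA=50: row 4 → Carrier = J47 ✓
ETA=48: row 5 → Carrier = J11 ✓
ETA=51: rows 7, 8 → Carrier = J87, J87 ✓
ETA=46: row 9 → Carrier = J23 ✓
The only ETA value with inconsistent Carrier is ETA=42.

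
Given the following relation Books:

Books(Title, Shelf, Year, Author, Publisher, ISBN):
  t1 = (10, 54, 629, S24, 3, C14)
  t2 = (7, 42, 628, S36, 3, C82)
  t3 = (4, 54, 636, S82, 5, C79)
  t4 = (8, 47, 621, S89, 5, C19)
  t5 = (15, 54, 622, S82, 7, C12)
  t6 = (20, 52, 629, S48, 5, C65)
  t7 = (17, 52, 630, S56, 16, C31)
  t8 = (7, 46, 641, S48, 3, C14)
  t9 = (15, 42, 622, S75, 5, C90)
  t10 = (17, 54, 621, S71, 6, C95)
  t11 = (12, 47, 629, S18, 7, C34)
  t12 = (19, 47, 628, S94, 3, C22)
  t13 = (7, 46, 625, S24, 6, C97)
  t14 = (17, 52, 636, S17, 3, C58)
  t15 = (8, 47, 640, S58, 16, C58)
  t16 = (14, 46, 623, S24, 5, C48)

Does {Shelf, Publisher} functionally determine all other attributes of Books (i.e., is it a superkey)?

Yes

All 16 rows have distinct {Shelf, Publisher} values, so {Shelf, Publisher} → (all attributes) holds and {Shelf, Publisher} is a superkey.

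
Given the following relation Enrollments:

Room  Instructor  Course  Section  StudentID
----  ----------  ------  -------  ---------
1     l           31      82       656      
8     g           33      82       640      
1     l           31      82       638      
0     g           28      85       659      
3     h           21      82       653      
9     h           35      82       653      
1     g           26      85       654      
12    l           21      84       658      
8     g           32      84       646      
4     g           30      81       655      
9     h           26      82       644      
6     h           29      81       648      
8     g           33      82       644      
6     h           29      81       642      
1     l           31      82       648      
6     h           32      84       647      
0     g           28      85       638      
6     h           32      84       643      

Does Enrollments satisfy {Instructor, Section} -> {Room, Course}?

No

(Instructor=l, Section=82): 3 rows → {Room,Course} = (1, 31), (1, 31), (1, 31) ✓
(Instructor=g, Section=82): 2 rows → {Room,Course} = (8, 33), (8, 33) ✓
(Instructor=g, Section=85): 3 rows → {Room,Course} takes values {(0, 28), (1, 26)} — violation
(Instructor=h, Section=82): 3 rows → {Room,Course} takes values {(3, 21), (9, 35), (9, 26)} — violation
(Instructor=l, Section=84): 1 row → {Room,Course} = (12, 21) ✓
(Instructor=g, Section=84): 1 row → {Room,Course} = (8, 32) ✓
(Instructor=g, Section=81): 1 row → {Room,Course} = (4, 30) ✓
(Instructor=h, Section=81): 2 rows → {Room,Course} = (6, 29), (6, 29) ✓
(Instructor=h, Section=84): 2 rows → {Room,Course} = (6, 32), (6, 32) ✓
Two rows agree on {Instructor, Section} but differ on {Room, Course}, so {Instructor, Section} -> {Room, Course} does not hold.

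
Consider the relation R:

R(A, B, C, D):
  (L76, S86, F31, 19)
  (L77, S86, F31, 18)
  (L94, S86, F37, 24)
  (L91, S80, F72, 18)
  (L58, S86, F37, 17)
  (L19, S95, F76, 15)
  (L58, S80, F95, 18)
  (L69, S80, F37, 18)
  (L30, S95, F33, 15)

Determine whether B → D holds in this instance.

No

B=S86: 4 rows → D takes values {19, 18, 24, 17} — violation
B=S80: 3 rows → D = 18, 18, 18 ✓
B=S95: 2 rows → D = 15, 15 ✓
Two rows agree on B but differ on D, so B → D does not hold.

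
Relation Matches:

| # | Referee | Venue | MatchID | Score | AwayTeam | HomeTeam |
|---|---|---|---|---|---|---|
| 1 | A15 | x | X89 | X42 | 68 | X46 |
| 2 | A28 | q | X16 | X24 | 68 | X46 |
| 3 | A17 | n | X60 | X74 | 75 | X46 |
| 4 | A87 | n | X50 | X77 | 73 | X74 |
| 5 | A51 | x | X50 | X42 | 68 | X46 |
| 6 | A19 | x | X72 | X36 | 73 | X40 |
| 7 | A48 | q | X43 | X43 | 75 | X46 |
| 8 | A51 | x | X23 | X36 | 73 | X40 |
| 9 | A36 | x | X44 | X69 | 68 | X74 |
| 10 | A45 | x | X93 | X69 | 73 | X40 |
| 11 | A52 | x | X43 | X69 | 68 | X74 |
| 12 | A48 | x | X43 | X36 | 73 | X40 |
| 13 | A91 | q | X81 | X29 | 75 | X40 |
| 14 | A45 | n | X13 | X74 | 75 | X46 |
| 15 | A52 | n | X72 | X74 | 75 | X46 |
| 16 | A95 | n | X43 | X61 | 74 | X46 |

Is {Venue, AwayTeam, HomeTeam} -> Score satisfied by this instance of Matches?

(Venue=x, AwayTeam=68, HomeTeam=X46): rows 1, 5 → Score = X42, X42 ✓
(Venue=q, AwayTeam=68, HomeTeam=X46): row 2 → Score = X24 ✓
(Venue=n, AwayTeam=75, HomeTeam=X46): rows 3, 14, 15 → Score = X74, X74, X74 ✓
(Venue=n, AwayTeam=73, HomeTeam=X74): row 4 → Score = X77 ✓
(Venue=x, AwayTeam=73, HomeTeam=X40): rows 6, 8, 10, 12 → Score takes values {X36, X69} — violation
(Venue=q, AwayTeam=75, HomeTeam=X46): row 7 → Score = X43 ✓
(Venue=x, AwayTeam=68, HomeTeam=X74): rows 9, 11 → Score = X69, X69 ✓
(Venue=q, AwayTeam=75, HomeTeam=X40): row 13 → Score = X29 ✓
(Venue=n, AwayTeam=74, HomeTeam=X46): row 16 → Score = X61 ✓
Two rows agree on {Venue, AwayTeam, HomeTeam} but differ on Score, so {Venue, AwayTeam, HomeTeam} -> Score does not hold.

No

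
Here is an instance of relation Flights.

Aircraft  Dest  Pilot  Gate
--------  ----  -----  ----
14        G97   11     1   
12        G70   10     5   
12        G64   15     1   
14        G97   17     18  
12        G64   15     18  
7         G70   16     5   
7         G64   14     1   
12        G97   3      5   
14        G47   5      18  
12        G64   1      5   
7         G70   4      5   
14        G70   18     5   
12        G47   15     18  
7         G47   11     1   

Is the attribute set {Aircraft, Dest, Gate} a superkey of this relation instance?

Two distinct rows share (Aircraft=7, Dest=G70, Gate=5), so {Aircraft, Dest, Gate} does not determine every attribute — not a superkey.

No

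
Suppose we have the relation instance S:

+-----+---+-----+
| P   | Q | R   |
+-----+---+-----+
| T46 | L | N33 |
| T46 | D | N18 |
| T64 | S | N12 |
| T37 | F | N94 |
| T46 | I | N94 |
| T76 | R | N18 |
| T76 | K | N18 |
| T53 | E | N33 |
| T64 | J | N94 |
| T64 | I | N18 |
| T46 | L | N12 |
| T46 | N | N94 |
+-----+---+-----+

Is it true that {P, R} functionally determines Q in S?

No

(P=T46, R=N33): 1 row → Q = L ✓
(P=T46, R=N18): 1 row → Q = D ✓
(P=T64, R=N12): 1 row → Q = S ✓
(P=T37, R=N94): 1 row → Q = F ✓
(P=T46, R=N94): 2 rows → Q takes values {I, N} — violation
(P=T76, R=N18): 2 rows → Q takes values {R, K} — violation
(P=T53, R=N33): 1 row → Q = E ✓
(P=T64, R=N94): 1 row → Q = J ✓
(P=T64, R=N18): 1 row → Q = I ✓
(P=T46, R=N12): 1 row → Q = L ✓
Two rows agree on {P, R} but differ on Q, so {P, R} -> Q does not hold.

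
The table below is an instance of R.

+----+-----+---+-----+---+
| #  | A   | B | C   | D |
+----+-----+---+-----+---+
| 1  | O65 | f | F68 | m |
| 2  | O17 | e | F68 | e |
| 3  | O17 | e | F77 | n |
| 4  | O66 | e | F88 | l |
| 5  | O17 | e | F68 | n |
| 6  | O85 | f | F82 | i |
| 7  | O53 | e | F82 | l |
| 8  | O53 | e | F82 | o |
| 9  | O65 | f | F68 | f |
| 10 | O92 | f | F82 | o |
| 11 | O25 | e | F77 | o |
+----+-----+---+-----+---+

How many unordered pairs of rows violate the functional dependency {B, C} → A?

(B=f, C=F68): all 2 rows agree on A — 0 pairs.
(B=e, C=F68): all 2 rows agree on A — 0 pairs.
(B=e, C=F77): violating pairs (3,11) — 1 pair.
(B=f, C=F82): violating pairs (6,10) — 1 pair.
(B=e, C=F82): all 2 rows agree on A — 0 pairs.

2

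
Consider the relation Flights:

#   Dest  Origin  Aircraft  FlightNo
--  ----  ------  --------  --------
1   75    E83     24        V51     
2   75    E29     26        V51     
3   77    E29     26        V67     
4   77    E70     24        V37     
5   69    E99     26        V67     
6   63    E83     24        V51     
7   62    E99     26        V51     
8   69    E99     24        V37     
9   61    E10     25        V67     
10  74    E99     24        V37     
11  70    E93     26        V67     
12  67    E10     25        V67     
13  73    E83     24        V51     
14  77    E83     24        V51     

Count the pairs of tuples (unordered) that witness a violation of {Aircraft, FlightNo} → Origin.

6

(Aircraft=24, FlightNo=V51): all 4 rows agree on Origin — 0 pairs.
(Aircraft=26, FlightNo=V51): violating pairs (2,7) — 1 pair.
(Aircraft=26, FlightNo=V67): violating pairs (3,5), (3,11), (5,11) — 3 pairs.
(Aircraft=24, FlightNo=V37): violating pairs (4,8), (4,10) — 2 pairs.
(Aircraft=25, FlightNo=V67): all 2 rows agree on Origin — 0 pairs.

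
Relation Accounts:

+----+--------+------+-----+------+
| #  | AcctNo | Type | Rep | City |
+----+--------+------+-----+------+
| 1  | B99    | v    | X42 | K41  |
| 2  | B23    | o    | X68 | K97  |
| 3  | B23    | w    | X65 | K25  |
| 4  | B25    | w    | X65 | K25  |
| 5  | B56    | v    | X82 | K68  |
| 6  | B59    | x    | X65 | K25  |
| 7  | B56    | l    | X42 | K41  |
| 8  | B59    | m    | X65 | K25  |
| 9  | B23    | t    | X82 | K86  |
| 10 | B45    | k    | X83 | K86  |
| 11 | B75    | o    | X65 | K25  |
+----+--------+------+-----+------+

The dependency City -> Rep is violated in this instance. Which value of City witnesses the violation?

K86

City=K41: rows 1, 7 → Rep = X42, X42 ✓
City=K97: row 2 → Rep = X68 ✓
City=K25: rows 3, 4, 6, 8, 11 → Rep = X65, X65, X65, X65, X65 ✓
City=K68: row 5 → Rep = X82 ✓
City=K86: rows 9, 10 → Rep takes values {X82, X83} — violation
The only City value with inconsistent Rep is City=K86.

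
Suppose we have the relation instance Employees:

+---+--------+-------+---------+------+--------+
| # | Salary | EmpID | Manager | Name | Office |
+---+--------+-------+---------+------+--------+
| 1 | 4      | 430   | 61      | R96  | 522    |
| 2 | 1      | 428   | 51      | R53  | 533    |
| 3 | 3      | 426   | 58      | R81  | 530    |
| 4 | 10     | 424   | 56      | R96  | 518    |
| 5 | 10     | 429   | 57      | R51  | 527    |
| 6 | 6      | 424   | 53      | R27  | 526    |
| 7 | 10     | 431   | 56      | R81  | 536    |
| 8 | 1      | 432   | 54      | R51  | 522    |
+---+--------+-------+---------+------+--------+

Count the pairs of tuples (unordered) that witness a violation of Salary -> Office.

4

Salary=1: violating pairs (2,8) — 1 pair.
Salary=10: violating pairs (4,5), (4,7), (5,7) — 3 pairs.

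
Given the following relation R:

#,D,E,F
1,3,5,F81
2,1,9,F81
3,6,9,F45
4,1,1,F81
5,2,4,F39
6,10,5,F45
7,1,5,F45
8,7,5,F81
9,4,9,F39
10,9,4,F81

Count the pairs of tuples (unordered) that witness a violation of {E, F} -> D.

(E=5, F=F81): violating pairs (1,8) — 1 pair.
(E=5, F=F45): violating pairs (6,7) — 1 pair.

2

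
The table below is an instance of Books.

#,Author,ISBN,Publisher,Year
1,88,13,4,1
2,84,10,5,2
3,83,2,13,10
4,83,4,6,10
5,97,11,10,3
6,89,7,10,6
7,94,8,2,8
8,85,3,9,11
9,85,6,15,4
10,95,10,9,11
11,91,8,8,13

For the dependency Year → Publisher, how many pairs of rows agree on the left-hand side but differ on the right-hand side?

Year=10: violating pairs (3,4) — 1 pair.
Year=11: all 2 rows agree on Publisher — 0 pairs.

1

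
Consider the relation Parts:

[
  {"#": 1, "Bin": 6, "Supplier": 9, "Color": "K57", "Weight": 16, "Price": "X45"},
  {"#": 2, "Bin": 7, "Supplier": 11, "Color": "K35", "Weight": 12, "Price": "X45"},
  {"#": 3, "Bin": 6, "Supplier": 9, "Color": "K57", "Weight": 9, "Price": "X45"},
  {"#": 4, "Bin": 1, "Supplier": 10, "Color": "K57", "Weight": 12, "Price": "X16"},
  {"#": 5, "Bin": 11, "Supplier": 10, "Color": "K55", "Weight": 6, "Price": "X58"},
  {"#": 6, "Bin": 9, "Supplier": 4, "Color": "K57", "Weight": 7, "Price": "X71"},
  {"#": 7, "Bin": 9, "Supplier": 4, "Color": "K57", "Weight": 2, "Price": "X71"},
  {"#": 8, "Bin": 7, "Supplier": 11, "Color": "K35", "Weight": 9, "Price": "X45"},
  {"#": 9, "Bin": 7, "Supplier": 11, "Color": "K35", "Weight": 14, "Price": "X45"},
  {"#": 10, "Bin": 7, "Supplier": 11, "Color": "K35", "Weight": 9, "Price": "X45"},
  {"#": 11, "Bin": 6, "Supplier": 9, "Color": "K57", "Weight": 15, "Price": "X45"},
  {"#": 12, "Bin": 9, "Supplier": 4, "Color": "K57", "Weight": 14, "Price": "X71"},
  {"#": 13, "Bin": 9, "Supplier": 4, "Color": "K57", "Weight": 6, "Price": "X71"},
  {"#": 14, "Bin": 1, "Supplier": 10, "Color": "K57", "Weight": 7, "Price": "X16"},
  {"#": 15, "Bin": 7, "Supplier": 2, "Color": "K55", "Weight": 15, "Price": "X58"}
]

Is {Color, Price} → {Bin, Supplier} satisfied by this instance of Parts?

(Color=K57, Price=X45): rows 1, 3, 11 → {Bin,Supplier} = (6, 9), (6, 9), (6, 9) ✓
(Color=K35, Price=X45): rows 2, 8, 9, 10 → {Bin,Supplier} = (7, 11), (7, 11), (7, 11), (7, 11) ✓
(Color=K57, Price=X16): rows 4, 14 → {Bin,Supplier} = (1, 10), (1, 10) ✓
(Color=K55, Price=X58): rows 5, 15 → {Bin,Supplier} takes values {(11, 10), (7, 2)} — violation
(Color=K57, Price=X71): rows 6, 7, 12, 13 → {Bin,Supplier} = (9, 4), (9, 4), (9, 4), (9, 4) ✓
Two rows agree on {Color, Price} but differ on {Bin, Supplier}, so {Color, Price} → {Bin, Supplier} does not hold.

No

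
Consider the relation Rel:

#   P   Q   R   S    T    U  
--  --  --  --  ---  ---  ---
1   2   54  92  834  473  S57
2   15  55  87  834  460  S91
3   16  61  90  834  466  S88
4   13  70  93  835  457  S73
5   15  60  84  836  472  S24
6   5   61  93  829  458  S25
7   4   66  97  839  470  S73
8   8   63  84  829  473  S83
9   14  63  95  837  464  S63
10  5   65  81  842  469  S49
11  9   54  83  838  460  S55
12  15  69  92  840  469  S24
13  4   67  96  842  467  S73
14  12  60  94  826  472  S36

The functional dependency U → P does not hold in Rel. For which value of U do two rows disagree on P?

S73

U=S57: row 1 → P = 2 ✓
U=S91: row 2 → P = 15 ✓
U=S88: row 3 → P = 16 ✓
U=S73: rows 4, 7, 13 → P takes values {13, 4} — violation
U=S24: rows 5, 12 → P = 15, 15 ✓
U=S25: row 6 → P = 5 ✓
U=S83: row 8 → P = 8 ✓
U=S63: row 9 → P = 14 ✓
U=S49: row 10 → P = 5 ✓
U=S55: row 11 → P = 9 ✓
U=S36: row 14 → P = 12 ✓
The only U value with inconsistent P is U=S73.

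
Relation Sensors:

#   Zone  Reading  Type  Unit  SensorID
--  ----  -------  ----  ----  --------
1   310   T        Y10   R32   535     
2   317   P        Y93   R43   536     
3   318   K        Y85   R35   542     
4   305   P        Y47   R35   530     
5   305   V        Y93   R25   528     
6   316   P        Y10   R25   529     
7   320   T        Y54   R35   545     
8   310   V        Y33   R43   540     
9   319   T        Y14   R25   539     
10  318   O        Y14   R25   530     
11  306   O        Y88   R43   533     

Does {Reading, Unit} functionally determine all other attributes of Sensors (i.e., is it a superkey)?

All 11 rows have distinct {Reading, Unit} values, so {Reading, Unit} → (all attributes) holds and {Reading, Unit} is a superkey.

Yes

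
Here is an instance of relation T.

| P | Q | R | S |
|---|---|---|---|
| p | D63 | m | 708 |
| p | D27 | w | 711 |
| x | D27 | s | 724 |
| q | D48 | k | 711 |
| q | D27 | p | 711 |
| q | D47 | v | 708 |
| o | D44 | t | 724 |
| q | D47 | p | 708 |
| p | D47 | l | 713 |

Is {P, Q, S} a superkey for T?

No

Two distinct rows share (P=q, Q=D47, S=708), so {P, Q, S} does not determine every attribute — not a superkey.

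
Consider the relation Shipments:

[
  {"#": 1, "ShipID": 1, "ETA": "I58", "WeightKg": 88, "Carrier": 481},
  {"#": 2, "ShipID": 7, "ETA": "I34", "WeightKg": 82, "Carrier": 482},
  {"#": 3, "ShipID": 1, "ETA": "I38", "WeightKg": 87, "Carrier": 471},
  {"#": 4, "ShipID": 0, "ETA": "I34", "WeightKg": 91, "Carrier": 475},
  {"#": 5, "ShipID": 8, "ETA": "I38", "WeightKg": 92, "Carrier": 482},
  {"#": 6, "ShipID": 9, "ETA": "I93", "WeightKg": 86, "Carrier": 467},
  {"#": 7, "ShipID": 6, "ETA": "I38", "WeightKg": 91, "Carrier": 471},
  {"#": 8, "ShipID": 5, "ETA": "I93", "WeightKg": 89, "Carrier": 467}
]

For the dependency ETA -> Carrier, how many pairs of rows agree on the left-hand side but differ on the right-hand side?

3

ETA=I34: violating pairs (2,4) — 1 pair.
ETA=I38: violating pairs (3,5), (5,7) — 2 pairs.
ETA=I93: all 2 rows agree on Carrier — 0 pairs.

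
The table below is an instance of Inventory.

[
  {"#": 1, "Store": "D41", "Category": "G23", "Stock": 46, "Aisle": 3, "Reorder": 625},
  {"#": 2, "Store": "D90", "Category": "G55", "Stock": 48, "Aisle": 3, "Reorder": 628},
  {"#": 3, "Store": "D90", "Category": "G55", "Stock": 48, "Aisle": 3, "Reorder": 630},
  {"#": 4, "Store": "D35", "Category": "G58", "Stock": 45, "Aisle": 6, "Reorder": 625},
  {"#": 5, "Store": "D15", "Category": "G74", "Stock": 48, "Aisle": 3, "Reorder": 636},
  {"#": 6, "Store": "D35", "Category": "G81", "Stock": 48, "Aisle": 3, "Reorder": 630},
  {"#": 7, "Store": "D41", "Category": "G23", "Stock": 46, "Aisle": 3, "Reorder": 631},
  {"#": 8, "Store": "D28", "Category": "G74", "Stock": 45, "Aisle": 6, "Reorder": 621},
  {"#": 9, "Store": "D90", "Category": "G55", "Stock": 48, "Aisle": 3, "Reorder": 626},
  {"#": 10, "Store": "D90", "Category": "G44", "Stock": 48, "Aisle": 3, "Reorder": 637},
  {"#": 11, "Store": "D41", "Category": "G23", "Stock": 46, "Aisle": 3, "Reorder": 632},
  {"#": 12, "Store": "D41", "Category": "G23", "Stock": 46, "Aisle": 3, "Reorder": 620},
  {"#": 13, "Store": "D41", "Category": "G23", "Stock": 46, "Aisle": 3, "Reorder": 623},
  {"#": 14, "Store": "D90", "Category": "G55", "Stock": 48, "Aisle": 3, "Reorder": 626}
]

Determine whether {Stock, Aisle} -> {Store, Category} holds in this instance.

No

(Stock=46, Aisle=3): rows 1, 7, 11, 12, 13 → {Store,Category} = (D41, G23), (D41, G23), (D41, G23), (D41, G23), (D41, G23) ✓
(Stock=48, Aisle=3): rows 2, 3, 5, 6, 9, 10, 14 → {Store,Category} takes values {(D90, G55), (D15, G74), (D35, G81), (D90, G44)} — violation
(Stock=45, Aisle=6): rows 4, 8 → {Store,Category} takes values {(D35, G58), (D28, G74)} — violation
Two rows agree on {Stock, Aisle} but differ on {Store, Category}, so {Stock, Aisle} -> {Store, Category} does not hold.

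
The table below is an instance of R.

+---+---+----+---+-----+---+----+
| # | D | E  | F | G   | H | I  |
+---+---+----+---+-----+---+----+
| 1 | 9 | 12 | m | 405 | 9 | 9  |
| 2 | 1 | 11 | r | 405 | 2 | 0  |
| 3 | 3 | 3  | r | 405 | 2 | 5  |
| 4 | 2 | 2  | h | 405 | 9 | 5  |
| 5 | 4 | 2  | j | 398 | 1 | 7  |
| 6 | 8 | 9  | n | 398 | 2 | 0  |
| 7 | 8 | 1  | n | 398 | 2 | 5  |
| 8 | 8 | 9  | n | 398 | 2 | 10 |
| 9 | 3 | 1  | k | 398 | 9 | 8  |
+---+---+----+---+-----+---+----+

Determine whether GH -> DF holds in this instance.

(G=405, H=9): rows 1, 4 → {D,F} takes values {(9, m), (2, h)} — violation
(G=405, H=2): rows 2, 3 → {D,F} takes values {(1, r), (3, r)} — violation
(G=398, H=1): row 5 → {D,F} = (4, j) ✓
(G=398, H=2): rows 6, 7, 8 → {D,F} = (8, n), (8, n), (8, n) ✓
(G=398, H=9): row 9 → {D,F} = (3, k) ✓
Two rows agree on GH but differ on DF, so GH -> DF does not hold.

No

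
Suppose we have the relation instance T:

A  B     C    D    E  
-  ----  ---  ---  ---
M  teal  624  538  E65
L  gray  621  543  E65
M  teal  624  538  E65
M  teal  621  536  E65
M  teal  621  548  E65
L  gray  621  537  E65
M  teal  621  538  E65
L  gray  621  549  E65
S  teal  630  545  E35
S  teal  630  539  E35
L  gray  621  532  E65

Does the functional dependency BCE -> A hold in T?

Yes

(B=teal, C=624, E=E65): 2 rows → A = M, M ✓
(B=gray, C=621, E=E65): 4 rows → A = L, L, L, L ✓
(B=teal, C=621, E=E65): 3 rows → A = M, M, M ✓
(B=teal, C=630, E=E35): 2 rows → A = S, S ✓
Every BCE value is associated with a single A value, so BCE -> A holds.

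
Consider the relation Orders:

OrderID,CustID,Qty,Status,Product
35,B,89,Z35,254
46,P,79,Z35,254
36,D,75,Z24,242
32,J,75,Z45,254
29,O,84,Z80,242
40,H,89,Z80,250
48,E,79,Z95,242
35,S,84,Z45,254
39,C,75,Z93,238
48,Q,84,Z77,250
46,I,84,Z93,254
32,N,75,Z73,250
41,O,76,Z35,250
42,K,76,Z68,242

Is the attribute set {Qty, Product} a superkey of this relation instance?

Two distinct rows share (Qty=84, Product=254), so {Qty, Product} does not determine every attribute — not a superkey.

No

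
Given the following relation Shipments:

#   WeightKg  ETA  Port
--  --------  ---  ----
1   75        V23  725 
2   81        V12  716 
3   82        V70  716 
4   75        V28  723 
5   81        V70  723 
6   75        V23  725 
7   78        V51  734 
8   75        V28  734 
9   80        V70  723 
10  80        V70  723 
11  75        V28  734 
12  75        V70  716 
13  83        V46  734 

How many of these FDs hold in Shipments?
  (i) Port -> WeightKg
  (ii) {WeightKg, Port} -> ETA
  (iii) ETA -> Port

(i) Port -> WeightKg: Port=716: rows 2, 3, 12 → WeightKg takes values {81, 82, 75} — violation; Port=723: rows 4, 5, 9, 10 → WeightKg takes values {75, 81, 80} — violation; Port=734: rows 7, 8, 11, 13 → WeightKg takes values {78, 75, 83} — violation — fails.
(ii) {WeightKg, Port} -> ETA: every LHS value maps to a single RHS value — holds.
(iii) ETA -> Port: ETA=V70: rows 3, 5, 9, 10, 12 → Port takes values {716, 723} — violation; ETA=V28: rows 4, 8, 11 → Port takes values {723, 734} — violation — fails.
1 of the 3 dependencies holds.

1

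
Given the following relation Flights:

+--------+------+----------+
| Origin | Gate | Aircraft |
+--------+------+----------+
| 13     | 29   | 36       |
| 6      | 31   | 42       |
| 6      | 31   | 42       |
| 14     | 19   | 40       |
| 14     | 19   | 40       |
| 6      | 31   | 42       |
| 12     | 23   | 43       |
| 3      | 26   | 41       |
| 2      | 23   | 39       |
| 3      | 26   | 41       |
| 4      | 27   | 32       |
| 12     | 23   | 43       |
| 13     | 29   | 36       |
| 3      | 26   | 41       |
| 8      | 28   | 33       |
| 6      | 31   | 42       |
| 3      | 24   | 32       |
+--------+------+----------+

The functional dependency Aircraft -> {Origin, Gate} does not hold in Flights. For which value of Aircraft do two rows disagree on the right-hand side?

Aircraft=36: 2 rows → {Origin,Gate} = (13, 29), (13, 29) ✓
Aircraft=42: 4 rows → {Origin,Gate} = (6, 31), (6, 31), (6, 31), (6, 31) ✓
Aircraft=40: 2 rows → {Origin,Gate} = (14, 19), (14, 19) ✓
Aircraft=43: 2 rows → {Origin,Gate} = (12, 23), (12, 23) ✓
Aircraft=41: 3 rows → {Origin,Gate} = (3, 26), (3, 26), (3, 26) ✓
Aircraft=39: 1 row → {Origin,Gate} = (2, 23) ✓
Aircraft=32: 2 rows → {Origin,Gate} takes values {(4, 27), (3, 24)} — violation
Aircraft=33: 1 row → {Origin,Gate} = (8, 28) ✓
The only Aircraft value with inconsistent RHS is Aircraft=32.

32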